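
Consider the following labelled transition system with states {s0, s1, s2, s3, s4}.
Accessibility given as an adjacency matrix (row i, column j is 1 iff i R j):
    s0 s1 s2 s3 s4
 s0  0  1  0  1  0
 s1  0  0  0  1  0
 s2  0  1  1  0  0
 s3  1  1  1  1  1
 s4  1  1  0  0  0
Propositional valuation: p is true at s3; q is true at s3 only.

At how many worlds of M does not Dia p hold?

2

Recall that Dia ψ holds at a world iff ψ holds at some accessible world.
Let φ = not Dia p. Evaluate φ at each world:
  s0 (successors {s1, s3}): φ is false.
  s1 (successors {s3}): φ is false.
  s2 (successors {s1, s2}): φ is true.
  s3 (successors {s0, s1, s2, s3, s4}): φ is false.
  s4 (successors {s0, s1}): φ is true.
For instance, at s4:
  At s4: Dia p is false, so not Dia p is true.
    At s4: Dia p requires p at some successor in {s0, s1}.
      At s0: p is false.
      At s1: p is false.
    So Dia p is false at s4.
Satisfying worlds: {s2, s4}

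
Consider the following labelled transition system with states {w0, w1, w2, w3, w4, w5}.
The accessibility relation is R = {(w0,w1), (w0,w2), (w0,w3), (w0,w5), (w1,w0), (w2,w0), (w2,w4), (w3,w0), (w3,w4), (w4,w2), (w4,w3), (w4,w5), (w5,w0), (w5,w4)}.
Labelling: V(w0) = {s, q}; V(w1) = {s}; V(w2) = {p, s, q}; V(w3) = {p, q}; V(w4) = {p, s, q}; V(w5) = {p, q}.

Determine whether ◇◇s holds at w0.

At w0: ◇◇s requires ◇s at some successor in {w1, w2, w3, w5}.
  ◇s holds at w1, so ◇◇s is true at w0.
    At w1: ◇s requires s at some successor in {w0}.
      s holds at w0, so ◇s is true at w1.

Yes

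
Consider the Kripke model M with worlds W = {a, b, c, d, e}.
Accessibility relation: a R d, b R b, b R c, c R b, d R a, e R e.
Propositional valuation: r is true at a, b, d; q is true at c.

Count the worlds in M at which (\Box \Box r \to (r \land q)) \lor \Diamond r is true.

Let φ = (\Box \Box r \to (r \land q)) \lor \Diamond r. Evaluate φ at each world:
  a (successors {d}): φ is true.
  b (successors {b, c}): φ is true.
  c (successors {b}): φ is true.
  d (successors {a}): φ is true.
  e (successors {e}): φ is true.
For instance, at a:
  At a: \Box \Box r \to (r \land q) is false, \Diamond r is true, so (\Box \Box r \to (r \land q)) \lor \Diamond r is true.
    At a: \Box \Box r is true, r \land q is false, so \Box \Box r \to (r \land q) is false.
      At a: \Box \Box r requires \Box r at every successor {d}.
        At d: \Box r is true.
      So \Box \Box r is true at a.
    At a: \Diamond r requires r at some successor in {d}.
      r holds at d, so \Diamond r is true at a.
Satisfying worlds: {a, b, c, d, e}

5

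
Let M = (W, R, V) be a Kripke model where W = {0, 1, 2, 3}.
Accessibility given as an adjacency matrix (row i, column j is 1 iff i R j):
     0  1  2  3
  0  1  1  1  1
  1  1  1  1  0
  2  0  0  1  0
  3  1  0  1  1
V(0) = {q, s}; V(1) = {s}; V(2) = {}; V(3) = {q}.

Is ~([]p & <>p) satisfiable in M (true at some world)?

Let φ = ~([]p & <>p). Evaluate φ at each world:
  0 (successors {0, 1, 2, 3}): φ is true.
  1 (successors {0, 1, 2}): φ is true.
  2 (successors {2}): φ is true.
  3 (successors {0, 2, 3}): φ is true.
Detail at 0 (witness):
  At 0: []p & <>p is false, so ~([]p & <>p) is true.
    At 0: []p is false, <>p is false, so []p & <>p is false.
      At 0: []p requires p at every successor {0, 1, 2, 3}.
        p fails at 0, so []p is false at 0.
      At 0: <>p requires p at some successor in {0, 1, 2, 3}.
        At 0: p is false.
        At 1: p is false.
        At 2: p is false.
        At 3: p is false.
      So <>p is false at 0.

Yes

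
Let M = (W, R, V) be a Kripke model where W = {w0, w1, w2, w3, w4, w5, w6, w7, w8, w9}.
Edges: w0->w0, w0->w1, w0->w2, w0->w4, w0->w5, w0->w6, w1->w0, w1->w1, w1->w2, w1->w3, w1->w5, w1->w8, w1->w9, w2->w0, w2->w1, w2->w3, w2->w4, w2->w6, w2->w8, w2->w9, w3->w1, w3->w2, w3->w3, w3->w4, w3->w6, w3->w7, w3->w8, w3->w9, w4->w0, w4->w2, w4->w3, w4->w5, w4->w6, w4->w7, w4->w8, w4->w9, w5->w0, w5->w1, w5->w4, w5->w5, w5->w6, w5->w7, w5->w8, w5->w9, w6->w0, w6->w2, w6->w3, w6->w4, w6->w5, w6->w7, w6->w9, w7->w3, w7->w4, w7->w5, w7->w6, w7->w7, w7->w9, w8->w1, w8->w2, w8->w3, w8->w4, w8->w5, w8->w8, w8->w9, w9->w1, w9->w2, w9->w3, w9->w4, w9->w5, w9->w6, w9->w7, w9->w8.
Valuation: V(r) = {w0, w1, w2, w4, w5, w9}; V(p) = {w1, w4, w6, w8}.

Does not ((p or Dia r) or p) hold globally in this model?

No

Let φ = not ((p or Dia r) or p). Evaluate φ at each world:
  w0 (successors {w0, w1, w2, w4, w5, w6}): φ is false.
  w1 (successors {w0, w1, w2, w3, w5, w8, w9}): φ is false.
  w2 (successors {w0, w1, w3, w4, w6, w8, w9}): φ is false.
  w3 (successors {w1, w2, w3, w4, w6, w7, w8, w9}): φ is false.
  w4 (successors {w0, w2, w3, w5, w6, w7, w8, w9}): φ is false.
  w5 (successors {w0, w1, w4, w5, w6, w7, w8, w9}): φ is false.
  w6 (successors {w0, w2, w3, w4, w5, w7, w9}): φ is false.
  w7 (successors {w3, w4, w5, w6, w7, w9}): φ is false.
  w8 (successors {w1, w2, w3, w4, w5, w8, w9}): φ is false.
  w9 (successors {w1, w2, w3, w4, w5, w6, w7, w8}): φ is false.
Detail at w0 (counterexample):
  At w0: (p or Dia r) or p is true, so not ((p or Dia r) or p) is false.
    At w0: p or Dia r is true, p is false, so (p or Dia r) or p is true.
      At w0: p is false, Dia r is true, so p or Dia r is true.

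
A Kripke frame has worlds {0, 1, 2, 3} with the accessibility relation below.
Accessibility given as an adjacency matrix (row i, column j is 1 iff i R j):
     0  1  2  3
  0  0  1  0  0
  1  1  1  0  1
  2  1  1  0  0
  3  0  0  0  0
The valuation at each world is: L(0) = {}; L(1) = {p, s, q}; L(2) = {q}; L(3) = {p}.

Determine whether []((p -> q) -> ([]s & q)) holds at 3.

Yes

Recall that []ψ holds at a world iff ψ holds at every accessible world, and <>ψ holds iff ψ holds at some accessible world.
At 3: no accessible worlds, so []((p -> q) -> ([]s & q)) holds vacuously.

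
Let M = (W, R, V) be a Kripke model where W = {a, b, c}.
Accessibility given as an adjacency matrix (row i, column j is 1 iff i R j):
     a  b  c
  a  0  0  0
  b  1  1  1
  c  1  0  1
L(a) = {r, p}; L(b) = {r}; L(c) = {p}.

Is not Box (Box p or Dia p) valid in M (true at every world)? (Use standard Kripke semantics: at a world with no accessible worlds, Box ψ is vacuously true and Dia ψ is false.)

No

Recall that Box ψ holds at a world iff ψ holds at every accessible world, and Dia ψ holds iff ψ holds at some accessible world.
Let φ = not Box (Box p or Dia p). Evaluate φ at each world:
  a (successors ∅): φ is false.
  b (successors {a, b, c}): φ is false.
  c (successors {a, c}): φ is false.
Detail at a (counterexample):
  At a: Box (Box p or Dia p) is true, so not Box (Box p or Dia p) is false.
    At a: no accessible worlds, so Box (Box p or Dia p) holds vacuously.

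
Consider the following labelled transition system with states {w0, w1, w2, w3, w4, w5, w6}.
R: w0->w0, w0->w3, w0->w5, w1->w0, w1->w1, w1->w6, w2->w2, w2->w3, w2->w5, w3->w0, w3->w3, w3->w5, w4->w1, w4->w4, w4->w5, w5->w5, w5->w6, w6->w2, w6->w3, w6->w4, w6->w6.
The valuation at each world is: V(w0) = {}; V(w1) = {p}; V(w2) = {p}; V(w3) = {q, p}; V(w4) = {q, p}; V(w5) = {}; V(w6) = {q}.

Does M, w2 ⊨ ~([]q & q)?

Yes

At w2: []q & q is false, so ~([]q & q) is true.
  At w2: []q is false, q is false, so []q & q is false.
    At w2: []q requires q at every successor {w2, w3, w5}.
      q fails at w2, so []q is false at w2.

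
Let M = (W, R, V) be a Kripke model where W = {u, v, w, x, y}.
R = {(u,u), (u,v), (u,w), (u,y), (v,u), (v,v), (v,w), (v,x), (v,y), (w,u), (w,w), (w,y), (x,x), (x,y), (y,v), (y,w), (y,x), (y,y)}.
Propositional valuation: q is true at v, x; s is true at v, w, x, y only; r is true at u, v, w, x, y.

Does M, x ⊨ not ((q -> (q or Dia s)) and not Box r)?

At x: (q -> (q or Dia s)) and not Box r is false, so not ((q -> (q or Dia s)) and not Box r) is true.
  At x: q -> (q or Dia s) is true, not Box r is false, so (q -> (q or Dia s)) and not Box r is false.
    At x: q is true, q or Dia s is true, so q -> (q or Dia s) is true.
      At x: q is true, Dia s is true, so q or Dia s is true.
    At x: Box r is true, so not Box r is false.
      At x: Box r requires r at every successor {x, y}.
        At x: r is true.
        At y: r is true.
      So Box r is true at x.

Yes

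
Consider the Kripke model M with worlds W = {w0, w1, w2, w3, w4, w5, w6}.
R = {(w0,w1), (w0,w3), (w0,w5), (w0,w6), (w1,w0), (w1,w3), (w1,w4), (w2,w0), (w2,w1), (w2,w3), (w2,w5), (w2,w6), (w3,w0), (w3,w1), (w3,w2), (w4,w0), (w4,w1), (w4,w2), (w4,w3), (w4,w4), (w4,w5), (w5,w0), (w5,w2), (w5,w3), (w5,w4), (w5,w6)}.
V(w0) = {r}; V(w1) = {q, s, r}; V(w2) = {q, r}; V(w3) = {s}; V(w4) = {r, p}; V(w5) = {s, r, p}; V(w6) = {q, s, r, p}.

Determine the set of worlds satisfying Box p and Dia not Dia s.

Let φ = Box p and Dia not Dia s. Evaluate φ at each world:
  w0 (successors {w1, w3, w5, w6}): φ is false.
  w1 (successors {w0, w3, w4}): φ is false.
  w2 (successors {w0, w1, w3, w5, w6}): φ is false.
  w3 (successors {w0, w1, w2}): φ is false.
  w4 (successors {w0, w1, w2, w3, w4, w5}): φ is false.
  w5 (successors {w0, w2, w3, w4, w6}): φ is false.
  w6 (successors ∅): φ is false.
For instance, at w3:
  At w3: Box p is false, Dia not Dia s is false, so Box p and Dia not Dia s is false.
    At w3: Box p requires p at every successor {w0, w1, w2}.
      p fails at w0, so Box p is false at w3.
    At w3: Dia not Dia s requires not Dia s at some successor in {w0, w1, w2}.
      At w0: not Dia s is false.
      At w1: not Dia s is false.
      At w2: not Dia s is false.
    So Dia not Dia s is false at w3.
Satisfying worlds: none.

none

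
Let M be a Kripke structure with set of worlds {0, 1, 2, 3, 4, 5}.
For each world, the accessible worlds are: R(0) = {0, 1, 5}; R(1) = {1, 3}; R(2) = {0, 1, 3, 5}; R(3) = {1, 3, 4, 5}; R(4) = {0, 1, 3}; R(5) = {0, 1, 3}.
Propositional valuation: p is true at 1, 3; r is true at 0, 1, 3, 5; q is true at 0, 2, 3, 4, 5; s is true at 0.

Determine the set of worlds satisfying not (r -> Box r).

Let φ = not (r -> Box r). Evaluate φ at each world:
  0 (successors {0, 1, 5}): φ is false.
  1 (successors {1, 3}): φ is false.
  2 (successors {0, 1, 3, 5}): φ is false.
  3 (successors {1, 3, 4, 5}): φ is true.
  4 (successors {0, 1, 3}): φ is false.
  5 (successors {0, 1, 3}): φ is false.
For instance, at 3:
  At 3: r -> Box r is false, so not (r -> Box r) is true.
    At 3: r is true, Box r is false, so r -> Box r is false.
      At 3: Box r requires r at every successor {1, 3, 4, 5}.
        r fails at 4, so Box r is false at 3.
Satisfying worlds: {3}

3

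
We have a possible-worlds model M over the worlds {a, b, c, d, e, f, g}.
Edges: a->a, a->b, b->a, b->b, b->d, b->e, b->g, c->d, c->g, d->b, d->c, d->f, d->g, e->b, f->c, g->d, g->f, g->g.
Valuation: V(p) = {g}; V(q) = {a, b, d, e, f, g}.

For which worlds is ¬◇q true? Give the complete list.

Let φ = ¬◇q. Evaluate φ at each world:
  a (successors {a, b}): φ is false.
  b (successors {a, b, d, e, g}): φ is false.
  c (successors {d, g}): φ is false.
  d (successors {b, c, f, g}): φ is false.
  e (successors {b}): φ is false.
  f (successors {c}): φ is true.
  g (successors {d, f, g}): φ is false.
For instance, at c:
  At c: ◇q is true, so ¬◇q is false.
    At c: ◇q requires q at some successor in {d, g}.
      q holds at d, so ◇q is true at c.
Satisfying worlds: {f}

f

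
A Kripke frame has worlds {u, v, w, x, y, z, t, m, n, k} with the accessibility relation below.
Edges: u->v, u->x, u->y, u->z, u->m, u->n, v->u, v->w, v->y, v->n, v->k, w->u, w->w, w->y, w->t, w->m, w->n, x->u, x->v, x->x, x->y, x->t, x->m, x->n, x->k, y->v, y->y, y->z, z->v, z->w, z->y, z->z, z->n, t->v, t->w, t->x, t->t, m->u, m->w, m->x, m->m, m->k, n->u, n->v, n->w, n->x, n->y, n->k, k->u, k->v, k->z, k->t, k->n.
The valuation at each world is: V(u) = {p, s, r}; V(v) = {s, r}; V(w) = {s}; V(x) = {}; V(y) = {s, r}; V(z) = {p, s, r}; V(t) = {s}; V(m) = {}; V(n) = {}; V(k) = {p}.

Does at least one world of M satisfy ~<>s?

No

Recall that <>ψ holds at a world iff ψ holds at some accessible world.
Let φ = ~<>s. Evaluate φ at each world:
  u (successors {v, x, y, z, m, n}): φ is false.
  v (successors {u, w, y, n, k}): φ is false.
  w (successors {u, w, y, t, m, n}): φ is false.
  x (successors {u, v, x, y, t, m, n, k}): φ is false.
  y (successors {v, y, z}): φ is false.
  z (successors {v, w, y, z, n}): φ is false.
  t (successors {v, w, x, t}): φ is false.
  m (successors {u, w, x, m, k}): φ is false.
  n (successors {u, v, w, x, y, k}): φ is false.
  k (successors {u, v, z, t, n}): φ is false.
For instance, at y:
  At y: <>s is true, so ~<>s is false.
    At y: <>s requires s at some successor in {v, y, z}.
      s holds at v, so <>s is true at y.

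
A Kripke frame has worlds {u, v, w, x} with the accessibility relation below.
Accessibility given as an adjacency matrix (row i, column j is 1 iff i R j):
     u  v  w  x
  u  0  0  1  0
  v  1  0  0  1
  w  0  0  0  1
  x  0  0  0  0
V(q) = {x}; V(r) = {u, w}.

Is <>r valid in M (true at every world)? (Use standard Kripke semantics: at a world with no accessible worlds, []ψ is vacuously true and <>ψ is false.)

No

Let φ = <>r. Evaluate φ at each world:
  u (successors {w}): φ is true.
  v (successors {u, x}): φ is true.
  w (successors {x}): φ is false.
  x (successors ∅): φ is false.
Detail at w (counterexample):
  At w: <>r requires r at some successor in {x}.
    At x: r is false.
  So <>r is false at w.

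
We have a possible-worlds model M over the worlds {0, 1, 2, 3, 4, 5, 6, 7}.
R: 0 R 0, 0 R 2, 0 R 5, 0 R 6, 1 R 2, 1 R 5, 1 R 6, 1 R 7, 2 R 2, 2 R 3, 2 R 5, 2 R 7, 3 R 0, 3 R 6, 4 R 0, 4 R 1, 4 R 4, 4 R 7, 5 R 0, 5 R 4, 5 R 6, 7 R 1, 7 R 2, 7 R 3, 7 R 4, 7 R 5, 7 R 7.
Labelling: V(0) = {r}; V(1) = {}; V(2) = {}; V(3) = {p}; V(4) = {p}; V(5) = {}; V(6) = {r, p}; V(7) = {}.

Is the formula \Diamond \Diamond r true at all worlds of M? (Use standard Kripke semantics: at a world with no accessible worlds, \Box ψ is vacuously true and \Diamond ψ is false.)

No

Recall that \Diamond ψ holds at a world iff ψ holds at some accessible world.
Let φ = \Diamond \Diamond r. Evaluate φ at each world:
  0 (successors {0, 2, 5, 6}): φ is true.
  1 (successors {2, 5, 6, 7}): φ is true.
  2 (successors {2, 3, 5, 7}): φ is true.
  3 (successors {0, 6}): φ is true.
  4 (successors {0, 1, 4, 7}): φ is true.
  5 (successors {0, 4, 6}): φ is true.
  6 (successors ∅): φ is false.
  7 (successors {1, 2, 3, 4, 5, 7}): φ is true.
Detail at 6 (counterexample):
  At 6: no accessible worlds, so \Diamond \Diamond r is false.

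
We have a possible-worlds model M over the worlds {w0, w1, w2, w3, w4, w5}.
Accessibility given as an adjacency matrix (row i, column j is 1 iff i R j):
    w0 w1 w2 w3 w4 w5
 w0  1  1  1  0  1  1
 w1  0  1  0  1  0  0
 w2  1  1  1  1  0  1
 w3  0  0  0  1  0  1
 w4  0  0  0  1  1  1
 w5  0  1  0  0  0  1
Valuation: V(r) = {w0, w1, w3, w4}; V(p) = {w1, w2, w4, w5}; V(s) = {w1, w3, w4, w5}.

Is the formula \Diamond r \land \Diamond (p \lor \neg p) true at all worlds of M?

Yes

Let φ = \Diamond r \land \Diamond (p \lor \neg p). Evaluate φ at each world:
  w0 (successors {w0, w1, w2, w4, w5}): φ is true.
  w1 (successors {w1, w3}): φ is true.
  w2 (successors {w0, w1, w2, w3, w5}): φ is true.
  w3 (successors {w3, w5}): φ is true.
  w4 (successors {w3, w4, w5}): φ is true.
  w5 (successors {w1, w5}): φ is true.
For instance, at w0:
  At w0: \Diamond r is true, \Diamond (p \lor \neg p) is true, so \Diamond r \land \Diamond (p \lor \neg p) is true.
    At w0: \Diamond r requires r at some successor in {w0, w1, w2, w4, w5}.
      r holds at w0, so \Diamond r is true at w0.
    At w0: \Diamond (p \lor \neg p) requires p \lor \neg p at some successor in {w0, w1, w2, w4, w5}.
      p \lor \neg p holds at w0, so \Diamond (p \lor \neg p) is true at w0.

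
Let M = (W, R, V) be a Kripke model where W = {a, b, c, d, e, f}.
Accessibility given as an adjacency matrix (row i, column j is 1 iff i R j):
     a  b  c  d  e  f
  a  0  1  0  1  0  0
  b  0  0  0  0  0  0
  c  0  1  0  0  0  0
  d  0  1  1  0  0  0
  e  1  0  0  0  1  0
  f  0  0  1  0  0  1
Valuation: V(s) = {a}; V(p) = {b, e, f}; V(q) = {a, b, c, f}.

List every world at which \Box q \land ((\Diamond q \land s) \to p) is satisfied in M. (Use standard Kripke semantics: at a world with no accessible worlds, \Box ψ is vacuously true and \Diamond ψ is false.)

Recall that \Box ψ holds at a world iff ψ holds at every accessible world, and \Diamond ψ holds iff ψ holds at some accessible world.
Let φ = \Box q \land ((\Diamond q \land s) \to p). Evaluate φ at each world:
  a (successors {b, d}): φ is false.
  b (successors ∅): φ is true.
  c (successors {b}): φ is true.
  d (successors {b, c}): φ is true.
  e (successors {a, e}): φ is false.
  f (successors {c, f}): φ is true.
For instance, at c:
  At c: \Box q is true, (\Diamond q \land s) \to p is true, so \Box q \land ((\Diamond q \land s) \to p) is true.
    At c: \Box q requires q at every successor {b}.
      At b: q is true.
    So \Box q is true at c.
    At c: \Diamond q \land s is false, p is false, so (\Diamond q \land s) \to p is true.
      At c: \Diamond q is true, s is false, so \Diamond q \land s is false.
Satisfying worlds: {b, c, d, f}

b, c, d, f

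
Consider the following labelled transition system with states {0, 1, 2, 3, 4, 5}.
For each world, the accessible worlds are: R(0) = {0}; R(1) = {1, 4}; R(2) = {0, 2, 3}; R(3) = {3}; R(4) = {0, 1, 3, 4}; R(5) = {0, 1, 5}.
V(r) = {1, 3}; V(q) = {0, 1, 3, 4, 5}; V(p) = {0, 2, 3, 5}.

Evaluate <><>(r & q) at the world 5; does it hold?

Yes

Recall that <>ψ holds at a world iff ψ holds at some accessible world.
At 5: <><>(r & q) requires <>(r & q) at some successor in {0, 1, 5}.
  <>(r & q) holds at 1, so <><>(r & q) is true at 5.
    At 1: <>(r & q) requires r & q at some successor in {1, 4}.
      r & q holds at 1, so <>(r & q) is true at 1.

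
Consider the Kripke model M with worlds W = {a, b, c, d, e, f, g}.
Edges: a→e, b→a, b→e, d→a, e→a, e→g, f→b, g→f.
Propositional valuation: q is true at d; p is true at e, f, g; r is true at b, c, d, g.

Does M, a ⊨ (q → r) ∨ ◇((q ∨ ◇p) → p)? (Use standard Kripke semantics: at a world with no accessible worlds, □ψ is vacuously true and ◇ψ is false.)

Yes

At a: q → r is true, ◇((q ∨ ◇p) → p) is true, so (q → r) ∨ ◇((q ∨ ◇p) → p) is true.
  At a: ◇((q ∨ ◇p) → p) requires (q ∨ ◇p) → p at some successor in {e}.
    (q ∨ ◇p) → p holds at e, so ◇((q ∨ ◇p) → p) is true at a.
      At e: q ∨ ◇p is true, p is true, so (q ∨ ◇p) → p is true.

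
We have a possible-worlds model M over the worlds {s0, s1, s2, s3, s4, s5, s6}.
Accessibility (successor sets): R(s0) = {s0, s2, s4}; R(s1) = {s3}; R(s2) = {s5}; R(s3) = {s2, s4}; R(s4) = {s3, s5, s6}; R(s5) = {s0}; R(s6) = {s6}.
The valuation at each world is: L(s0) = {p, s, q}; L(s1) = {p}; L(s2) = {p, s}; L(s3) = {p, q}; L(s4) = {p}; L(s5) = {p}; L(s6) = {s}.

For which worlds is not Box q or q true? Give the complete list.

s0, s2, s3, s4, s6

Recall that Box ψ holds at a world iff ψ holds at every accessible world, and Dia ψ holds iff ψ holds at some accessible world.
Let φ = not Box q or q. Evaluate φ at each world:
  s0 (successors {s0, s2, s4}): φ is true.
  s1 (successors {s3}): φ is false.
  s2 (successors {s5}): φ is true.
  s3 (successors {s2, s4}): φ is true.
  s4 (successors {s3, s5, s6}): φ is true.
  s5 (successors {s0}): φ is false.
  s6 (successors {s6}): φ is true.
For instance, at s5:
  At s5: not Box q is false, q is false, so not Box q or q is false.
    At s5: Box q is true, so not Box q is false.
      At s5: Box q requires q at every successor {s0}.
        At s0: q is true.
      So Box q is true at s5.
Satisfying worlds: {s0, s2, s3, s4, s6}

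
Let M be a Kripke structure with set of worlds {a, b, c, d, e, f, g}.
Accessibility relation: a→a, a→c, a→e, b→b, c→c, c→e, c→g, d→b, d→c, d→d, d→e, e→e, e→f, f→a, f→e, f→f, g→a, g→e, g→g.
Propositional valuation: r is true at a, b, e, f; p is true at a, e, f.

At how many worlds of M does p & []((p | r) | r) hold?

Recall that []ψ holds at a world iff ψ holds at every accessible world, and <>ψ holds iff ψ holds at some accessible world.
Let φ = p & []((p | r) | r). Evaluate φ at each world:
  a (successors {a, c, e}): φ is false.
  b (successors {b}): φ is false.
  c (successors {c, e, g}): φ is false.
  d (successors {b, c, d, e}): φ is false.
  e (successors {e, f}): φ is true.
  f (successors {a, e, f}): φ is true.
  g (successors {a, e, g}): φ is false.
For instance, at d:
  At d: p is false, []((p | r) | r) is false, so p & []((p | r) | r) is false.
    At d: []((p | r) | r) requires (p | r) | r at every successor {b, c, d, e}.
      (p | r) | r fails at c, so []((p | r) | r) is false at d.
Satisfying worlds: {e, f}

2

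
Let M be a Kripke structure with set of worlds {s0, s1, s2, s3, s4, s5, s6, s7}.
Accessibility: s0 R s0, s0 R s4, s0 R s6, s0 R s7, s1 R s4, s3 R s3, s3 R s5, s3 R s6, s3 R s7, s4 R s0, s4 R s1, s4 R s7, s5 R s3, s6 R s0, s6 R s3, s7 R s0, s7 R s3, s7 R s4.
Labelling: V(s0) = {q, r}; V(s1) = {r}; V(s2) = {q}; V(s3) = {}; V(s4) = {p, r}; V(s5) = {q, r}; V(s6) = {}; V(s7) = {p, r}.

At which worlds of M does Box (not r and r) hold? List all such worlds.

s2

Recall that Box ψ holds at a world iff ψ holds at every accessible world, and Dia ψ holds iff ψ holds at some accessible world.
Let φ = Box (not r and r). Evaluate φ at each world:
  s0 (successors {s0, s4, s6, s7}): φ is false.
  s1 (successors {s4}): φ is false.
  s2 (successors ∅): φ is true.
  s3 (successors {s3, s5, s6, s7}): φ is false.
  s4 (successors {s0, s1, s7}): φ is false.
  s5 (successors {s3}): φ is false.
  s6 (successors {s0, s3}): φ is false.
  s7 (successors {s0, s3, s4}): φ is false.
For instance, at s7:
  At s7: Box (not r and r) requires not r and r at every successor {s0, s3, s4}.
    not r and r fails at s0, so Box (not r and r) is false at s7.
Satisfying worlds: {s2}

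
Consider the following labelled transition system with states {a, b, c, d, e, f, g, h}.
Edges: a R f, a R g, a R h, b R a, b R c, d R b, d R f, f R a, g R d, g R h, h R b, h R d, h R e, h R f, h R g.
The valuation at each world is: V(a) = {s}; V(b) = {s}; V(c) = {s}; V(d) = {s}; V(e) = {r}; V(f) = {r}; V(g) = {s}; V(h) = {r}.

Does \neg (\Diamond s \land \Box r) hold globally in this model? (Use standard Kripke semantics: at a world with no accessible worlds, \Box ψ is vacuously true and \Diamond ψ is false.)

Let φ = \neg (\Diamond s \land \Box r). Evaluate φ at each world:
  a (successors {f, g, h}): φ is true.
  b (successors {a, c}): φ is true.
  c (successors ∅): φ is true.
  d (successors {b, f}): φ is true.
  e (successors ∅): φ is true.
  f (successors {a}): φ is true.
  g (successors {d, h}): φ is true.
  h (successors {b, d, e, f, g}): φ is true.
For instance, at d:
  At d: \Diamond s \land \Box r is false, so \neg (\Diamond s \land \Box r) is true.
    At d: \Diamond s is true, \Box r is false, so \Diamond s \land \Box r is false.
      At d: \Diamond s requires s at some successor in {b, f}.
        s holds at b, so \Diamond s is true at d.
      At d: \Box r requires r at every successor {b, f}.
        r fails at b, so \Box r is false at d.

Yes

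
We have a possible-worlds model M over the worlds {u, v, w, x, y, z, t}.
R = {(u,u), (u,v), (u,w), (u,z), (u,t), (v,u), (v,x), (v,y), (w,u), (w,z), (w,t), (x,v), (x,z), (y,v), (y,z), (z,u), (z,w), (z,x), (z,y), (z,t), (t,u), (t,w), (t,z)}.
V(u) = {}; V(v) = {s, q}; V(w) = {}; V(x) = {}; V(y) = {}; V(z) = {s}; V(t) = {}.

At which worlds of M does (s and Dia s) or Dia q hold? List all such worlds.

u, x, y

Recall that Dia ψ holds at a world iff ψ holds at some accessible world.
Let φ = (s and Dia s) or Dia q. Evaluate φ at each world:
  u (successors {u, v, w, z, t}): φ is true.
  v (successors {u, x, y}): φ is false.
  w (successors {u, z, t}): φ is false.
  x (successors {v, z}): φ is true.
  y (successors {v, z}): φ is true.
  z (successors {u, w, x, y, t}): φ is false.
  t (successors {u, w, z}): φ is false.
For instance, at x:
  At x: s and Dia s is false, Dia q is true, so (s and Dia s) or Dia q is true.
    At x: s is false, Dia s is true, so s and Dia s is false.
      At x: Dia s requires s at some successor in {v, z}.
        s holds at v, so Dia s is true at x.
    At x: Dia q requires q at some successor in {v, z}.
      q holds at v, so Dia q is true at x.
Satisfying worlds: {u, x, y}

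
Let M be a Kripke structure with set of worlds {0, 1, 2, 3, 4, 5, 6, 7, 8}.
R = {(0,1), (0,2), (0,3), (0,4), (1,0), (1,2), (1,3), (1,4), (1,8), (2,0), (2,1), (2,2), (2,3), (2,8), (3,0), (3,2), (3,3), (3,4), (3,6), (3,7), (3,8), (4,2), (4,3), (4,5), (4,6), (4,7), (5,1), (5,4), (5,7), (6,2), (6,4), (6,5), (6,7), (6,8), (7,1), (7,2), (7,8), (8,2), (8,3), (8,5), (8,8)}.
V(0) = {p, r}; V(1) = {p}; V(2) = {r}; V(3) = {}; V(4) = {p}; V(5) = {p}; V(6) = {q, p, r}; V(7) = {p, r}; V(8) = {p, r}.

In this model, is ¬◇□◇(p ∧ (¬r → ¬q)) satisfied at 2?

At 2: ◇□◇(p ∧ (¬r → ¬q)) is true, so ¬◇□◇(p ∧ (¬r → ¬q)) is false.
  At 2: ◇□◇(p ∧ (¬r → ¬q)) requires □◇(p ∧ (¬r → ¬q)) at some successor in {0, 1, 2, 3, 8}.
    □◇(p ∧ (¬r → ¬q)) holds at 0, so ◇□◇(p ∧ (¬r → ¬q)) is true at 2.
      At 0: □◇(p ∧ (¬r → ¬q)) requires ◇(p ∧ (¬r → ¬q)) at every successor {1, 2, 3, 4}.
        At 1: ◇(p ∧ (¬r → ¬q)) is true.
        At 2: ◇(p ∧ (¬r → ¬q)) is true.
        At 3: ◇(p ∧ (¬r → ¬q)) is true.
        At 4: ◇(p ∧ (¬r → ¬q)) is true.
      So □◇(p ∧ (¬r → ¬q)) is true at 0.

No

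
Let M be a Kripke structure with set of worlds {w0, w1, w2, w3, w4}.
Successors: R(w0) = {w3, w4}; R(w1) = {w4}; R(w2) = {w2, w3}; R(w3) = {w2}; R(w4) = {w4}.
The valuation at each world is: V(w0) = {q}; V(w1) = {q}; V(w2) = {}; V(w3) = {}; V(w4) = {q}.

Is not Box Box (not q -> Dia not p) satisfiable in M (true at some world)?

Let φ = not Box Box (not q -> Dia not p). Evaluate φ at each world:
  w0 (successors {w3, w4}): φ is false.
  w1 (successors {w4}): φ is false.
  w2 (successors {w2, w3}): φ is false.
  w3 (successors {w2}): φ is false.
  w4 (successors {w4}): φ is false.
For instance, at w2:
  At w2: Box Box (not q -> Dia not p) is true, so not Box Box (not q -> Dia not p) is false.
    At w2: Box Box (not q -> Dia not p) requires Box (not q -> Dia not p) at every successor {w2, w3}.
      At w2: Box (not q -> Dia not p) is true.
      At w3: Box (not q -> Dia not p) is true.
    So Box Box (not q -> Dia not p) is true at w2.

No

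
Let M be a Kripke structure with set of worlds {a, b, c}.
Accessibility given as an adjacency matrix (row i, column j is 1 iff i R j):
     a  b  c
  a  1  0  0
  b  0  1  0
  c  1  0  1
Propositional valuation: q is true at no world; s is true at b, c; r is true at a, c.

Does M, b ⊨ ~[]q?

Yes

At b: []q is false, so ~[]q is true.
  At b: []q requires q at every successor {b}.
    q fails at b, so []q is false at b.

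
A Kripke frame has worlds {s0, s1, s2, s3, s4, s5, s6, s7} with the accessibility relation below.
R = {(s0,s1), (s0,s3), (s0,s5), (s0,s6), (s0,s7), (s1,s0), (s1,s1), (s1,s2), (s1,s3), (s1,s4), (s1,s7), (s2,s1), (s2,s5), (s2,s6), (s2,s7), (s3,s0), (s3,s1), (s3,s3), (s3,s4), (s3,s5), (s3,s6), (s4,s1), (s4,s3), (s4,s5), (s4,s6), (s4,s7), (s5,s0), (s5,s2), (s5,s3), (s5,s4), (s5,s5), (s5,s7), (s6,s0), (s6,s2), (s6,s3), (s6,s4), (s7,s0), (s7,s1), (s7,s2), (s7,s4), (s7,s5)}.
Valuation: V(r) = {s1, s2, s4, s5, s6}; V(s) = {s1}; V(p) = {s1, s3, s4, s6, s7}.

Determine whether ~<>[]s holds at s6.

Yes

At s6: <>[]s is false, so ~<>[]s is true.
  At s6: <>[]s requires []s at some successor in {s0, s2, s3, s4}.
    At s0: []s is false.
    At s2: []s is false.
    At s3: []s is false.
    At s4: []s is false.
  So <>[]s is false at s6.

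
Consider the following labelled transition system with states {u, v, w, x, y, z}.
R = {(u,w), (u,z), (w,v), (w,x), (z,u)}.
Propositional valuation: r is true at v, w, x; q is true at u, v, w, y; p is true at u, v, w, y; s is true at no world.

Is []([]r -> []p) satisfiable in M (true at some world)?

Yes

Recall that []ψ holds at a world iff ψ holds at every accessible world, and <>ψ holds iff ψ holds at some accessible world.
Let φ = []([]r -> []p). Evaluate φ at each world:
  u (successors {w, z}): φ is false.
  v (successors ∅): φ is true.
  w (successors {v, x}): φ is true.
  x (successors ∅): φ is true.
  y (successors ∅): φ is true.
  z (successors {u}): φ is true.
Detail at v (witness):
  At v: no accessible worlds, so []([]r -> []p) holds vacuously.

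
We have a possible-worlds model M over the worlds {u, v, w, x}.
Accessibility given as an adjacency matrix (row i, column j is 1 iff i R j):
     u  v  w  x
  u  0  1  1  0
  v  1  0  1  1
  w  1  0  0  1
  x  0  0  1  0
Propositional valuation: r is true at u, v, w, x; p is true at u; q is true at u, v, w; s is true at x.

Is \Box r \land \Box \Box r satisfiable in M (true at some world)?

Yes

Let φ = \Box r \land \Box \Box r. Evaluate φ at each world:
  u (successors {v, w}): φ is true.
  v (successors {u, w, x}): φ is true.
  w (successors {u, x}): φ is true.
  x (successors {w}): φ is true.
Detail at u (witness):
  At u: \Box r is true, \Box \Box r is true, so \Box r \land \Box \Box r is true.
    At u: \Box r requires r at every successor {v, w}.
      At v: r is true.
      At w: r is true.
    So \Box r is true at u.
    At u: \Box \Box r requires \Box r at every successor {v, w}.
      At v: \Box r is true.
      At w: \Box r is true.
    So \Box \Box r is true at u.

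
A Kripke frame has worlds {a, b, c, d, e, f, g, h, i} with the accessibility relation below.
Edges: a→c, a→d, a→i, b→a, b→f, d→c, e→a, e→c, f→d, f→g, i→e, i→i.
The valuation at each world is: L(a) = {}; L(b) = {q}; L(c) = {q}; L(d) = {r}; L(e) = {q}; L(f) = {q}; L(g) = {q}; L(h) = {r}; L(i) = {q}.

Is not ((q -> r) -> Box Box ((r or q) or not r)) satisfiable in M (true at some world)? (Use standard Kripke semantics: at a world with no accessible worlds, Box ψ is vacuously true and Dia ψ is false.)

Let φ = not ((q -> r) -> Box Box ((r or q) or not r)). Evaluate φ at each world:
  a (successors {c, d, i}): φ is false.
  b (successors {a, f}): φ is false.
  c (successors ∅): φ is false.
  d (successors {c}): φ is false.
  e (successors {a, c}): φ is false.
  f (successors {d, g}): φ is false.
  g (successors ∅): φ is false.
  h (successors ∅): φ is false.
  i (successors {e, i}): φ is false.
For instance, at e:
  At e: (q -> r) -> Box Box ((r or q) or not r) is true, so not ((q -> r) -> Box Box ((r or q) or not r)) is false.
    At e: q -> r is false, Box Box ((r or q) or not r) is true, so (q -> r) -> Box Box ((r or q) or not r) is true.
      At e: Box Box ((r or q) or not r) requires Box ((r or q) or not r) at every successor {a, c}.
        At a: Box ((r or q) or not r) is true.
        At c: Box ((r or q) or not r) is true.
      So Box Box ((r or q) or not r) is true at e.

No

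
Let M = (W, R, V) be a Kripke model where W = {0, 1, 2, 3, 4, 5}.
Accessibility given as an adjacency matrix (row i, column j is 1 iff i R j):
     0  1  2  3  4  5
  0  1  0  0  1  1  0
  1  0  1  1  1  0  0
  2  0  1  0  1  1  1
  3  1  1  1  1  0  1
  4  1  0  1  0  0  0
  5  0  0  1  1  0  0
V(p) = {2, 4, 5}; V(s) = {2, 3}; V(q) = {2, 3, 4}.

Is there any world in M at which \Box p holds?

No

Let φ = \Box p. Evaluate φ at each world:
  0 (successors {0, 3, 4}): φ is false.
  1 (successors {1, 2, 3}): φ is false.
  2 (successors {1, 3, 4, 5}): φ is false.
  3 (successors {0, 1, 2, 3, 5}): φ is false.
  4 (successors {0, 2}): φ is false.
  5 (successors {2, 3}): φ is false.
For instance, at 4:
  At 4: \Box p requires p at every successor {0, 2}.
    p fails at 0, so \Box p is false at 4.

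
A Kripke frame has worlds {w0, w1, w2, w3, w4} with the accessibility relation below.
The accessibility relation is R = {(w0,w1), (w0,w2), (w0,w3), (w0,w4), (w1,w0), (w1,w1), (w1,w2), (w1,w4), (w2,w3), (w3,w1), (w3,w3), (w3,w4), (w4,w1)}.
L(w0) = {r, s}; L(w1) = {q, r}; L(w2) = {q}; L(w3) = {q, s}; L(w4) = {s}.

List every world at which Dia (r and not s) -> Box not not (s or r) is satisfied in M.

w2, w3, w4

Let φ = Dia (r and not s) -> Box not not (s or r). Evaluate φ at each world:
  w0 (successors {w1, w2, w3, w4}): φ is false.
  w1 (successors {w0, w1, w2, w4}): φ is false.
  w2 (successors {w3}): φ is true.
  w3 (successors {w1, w3, w4}): φ is true.
  w4 (successors {w1}): φ is true.
For instance, at w0:
  At w0: Dia (r and not s) is true, Box not not (s or r) is false, so Dia (r and not s) -> Box not not (s or r) is false.
    At w0: Dia (r and not s) requires r and not s at some successor in {w1, w2, w3, w4}.
      r and not s holds at w1, so Dia (r and not s) is true at w0.
    At w0: Box not not (s or r) requires not not (s or r) at every successor {w1, w2, w3, w4}.
      not not (s or r) fails at w2, so Box not not (s or r) is false at w0.
Satisfying worlds: {w2, w3, w4}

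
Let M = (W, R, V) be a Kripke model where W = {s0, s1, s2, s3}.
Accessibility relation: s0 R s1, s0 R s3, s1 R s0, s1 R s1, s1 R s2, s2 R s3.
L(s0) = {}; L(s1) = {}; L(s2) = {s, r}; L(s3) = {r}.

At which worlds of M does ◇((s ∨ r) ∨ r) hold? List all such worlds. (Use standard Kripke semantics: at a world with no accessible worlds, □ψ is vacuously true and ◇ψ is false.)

s0, s1, s2

Let φ = ◇((s ∨ r) ∨ r). Evaluate φ at each world:
  s0 (successors {s1, s3}): φ is true.
  s1 (successors {s0, s1, s2}): φ is true.
  s2 (successors {s3}): φ is true.
  s3 (successors ∅): φ is false.
For instance, at s0:
  At s0: ◇((s ∨ r) ∨ r) requires (s ∨ r) ∨ r at some successor in {s1, s3}.
    (s ∨ r) ∨ r holds at s3, so ◇((s ∨ r) ∨ r) is true at s0.
Satisfying worlds: {s0, s1, s2}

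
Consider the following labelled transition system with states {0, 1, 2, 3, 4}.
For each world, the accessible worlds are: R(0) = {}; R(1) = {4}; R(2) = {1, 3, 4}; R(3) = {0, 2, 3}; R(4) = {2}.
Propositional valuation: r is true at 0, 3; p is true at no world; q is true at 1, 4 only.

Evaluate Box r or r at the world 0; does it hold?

At 0: Box r is true, r is true, so Box r or r is true.
  At 0: no accessible worlds, so Box r holds vacuously.

Yes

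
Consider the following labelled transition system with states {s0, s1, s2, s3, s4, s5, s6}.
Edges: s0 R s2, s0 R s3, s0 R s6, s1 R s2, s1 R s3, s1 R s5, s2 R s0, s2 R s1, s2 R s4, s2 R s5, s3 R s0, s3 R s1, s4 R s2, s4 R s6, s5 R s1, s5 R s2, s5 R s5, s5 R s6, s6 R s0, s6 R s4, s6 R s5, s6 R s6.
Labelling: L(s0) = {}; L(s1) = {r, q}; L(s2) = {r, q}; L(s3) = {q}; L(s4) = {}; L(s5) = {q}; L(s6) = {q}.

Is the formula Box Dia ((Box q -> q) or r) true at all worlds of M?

Let φ = Box Dia ((Box q -> q) or r). Evaluate φ at each world:
  s0 (successors {s2, s3, s6}): φ is true.
  s1 (successors {s2, s3, s5}): φ is true.
  s2 (successors {s0, s1, s4, s5}): φ is true.
  s3 (successors {s0, s1}): φ is true.
  s4 (successors {s2, s6}): φ is true.
  s5 (successors {s1, s2, s5, s6}): φ is true.
  s6 (successors {s0, s4, s5, s6}): φ is true.
For instance, at s5:
  At s5: Box Dia ((Box q -> q) or r) requires Dia ((Box q -> q) or r) at every successor {s1, s2, s5, s6}.
    At s1: Dia ((Box q -> q) or r) is true.
    At s2: Dia ((Box q -> q) or r) is true.
    At s5: Dia ((Box q -> q) or r) is true.
    At s6: Dia ((Box q -> q) or r) is true.
  So Box Dia ((Box q -> q) or r) is true at s5.

Yes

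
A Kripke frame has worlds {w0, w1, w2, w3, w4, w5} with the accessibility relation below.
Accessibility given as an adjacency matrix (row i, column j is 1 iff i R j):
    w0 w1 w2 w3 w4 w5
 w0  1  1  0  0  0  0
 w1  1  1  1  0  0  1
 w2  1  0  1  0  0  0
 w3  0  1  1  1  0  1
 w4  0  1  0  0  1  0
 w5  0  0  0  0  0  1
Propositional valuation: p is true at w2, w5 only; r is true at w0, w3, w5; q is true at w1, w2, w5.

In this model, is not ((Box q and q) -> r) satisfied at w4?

No

At w4: (Box q and q) -> r is true, so not ((Box q and q) -> r) is false.
  At w4: Box q and q is false, r is false, so (Box q and q) -> r is true.
    At w4: Box q is false, q is false, so Box q and q is false.
      At w4: Box q requires q at every successor {w1, w4}.
        q fails at w4, so Box q is false at w4.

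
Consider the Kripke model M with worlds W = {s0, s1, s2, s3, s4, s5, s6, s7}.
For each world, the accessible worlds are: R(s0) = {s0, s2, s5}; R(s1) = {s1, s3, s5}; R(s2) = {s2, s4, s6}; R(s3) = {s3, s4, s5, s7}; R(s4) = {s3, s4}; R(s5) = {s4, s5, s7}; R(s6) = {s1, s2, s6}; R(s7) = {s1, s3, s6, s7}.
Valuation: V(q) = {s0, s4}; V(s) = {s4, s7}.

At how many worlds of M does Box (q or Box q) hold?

Let φ = Box (q or Box q). Evaluate φ at each world:
  s0 (successors {s0, s2, s5}): φ is false.
  s1 (successors {s1, s3, s5}): φ is false.
  s2 (successors {s2, s4, s6}): φ is false.
  s3 (successors {s3, s4, s5, s7}): φ is false.
  s4 (successors {s3, s4}): φ is false.
  s5 (successors {s4, s5, s7}): φ is false.
  s6 (successors {s1, s2, s6}): φ is false.
  s7 (successors {s1, s3, s6, s7}): φ is false.
For instance, at s1:
  At s1: Box (q or Box q) requires q or Box q at every successor {s1, s3, s5}.
    q or Box q fails at s1, so Box (q or Box q) is false at s1.
      At s1: q is false, Box q is false, so q or Box q is false.
Satisfying worlds: none.

0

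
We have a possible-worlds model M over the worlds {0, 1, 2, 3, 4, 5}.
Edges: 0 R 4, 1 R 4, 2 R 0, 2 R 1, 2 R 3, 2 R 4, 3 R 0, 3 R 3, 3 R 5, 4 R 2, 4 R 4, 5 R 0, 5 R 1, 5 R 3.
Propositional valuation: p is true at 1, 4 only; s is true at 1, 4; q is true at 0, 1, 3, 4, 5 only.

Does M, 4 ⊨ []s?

Recall that []ψ holds at a world iff ψ holds at every accessible world, and <>ψ holds iff ψ holds at some accessible world.
At 4: []s requires s at every successor {2, 4}.
  s fails at 2, so []s is false at 4.

No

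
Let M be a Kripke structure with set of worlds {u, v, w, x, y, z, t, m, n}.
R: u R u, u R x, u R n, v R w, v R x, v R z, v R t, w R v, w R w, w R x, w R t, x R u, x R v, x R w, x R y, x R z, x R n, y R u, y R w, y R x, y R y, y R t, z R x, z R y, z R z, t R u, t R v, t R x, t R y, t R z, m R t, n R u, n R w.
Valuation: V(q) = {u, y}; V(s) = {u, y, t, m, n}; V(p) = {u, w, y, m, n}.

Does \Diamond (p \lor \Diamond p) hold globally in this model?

Let φ = \Diamond (p \lor \Diamond p). Evaluate φ at each world:
  u (successors {u, x, n}): φ is true.
  v (successors {w, x, z, t}): φ is true.
  w (successors {v, w, x, t}): φ is true.
  x (successors {u, v, w, y, z, n}): φ is true.
  y (successors {u, w, x, y, t}): φ is true.
  z (successors {x, y, z}): φ is true.
  t (successors {u, v, x, y, z}): φ is true.
  m (successors {t}): φ is true.
  n (successors {u, w}): φ is true.
For instance, at y:
  At y: \Diamond (p \lor \Diamond p) requires p \lor \Diamond p at some successor in {u, w, x, y, t}.
    p \lor \Diamond p holds at u, so \Diamond (p \lor \Diamond p) is true at y.
      At u: p is true, \Diamond p is true, so p \lor \Diamond p is true.

Yes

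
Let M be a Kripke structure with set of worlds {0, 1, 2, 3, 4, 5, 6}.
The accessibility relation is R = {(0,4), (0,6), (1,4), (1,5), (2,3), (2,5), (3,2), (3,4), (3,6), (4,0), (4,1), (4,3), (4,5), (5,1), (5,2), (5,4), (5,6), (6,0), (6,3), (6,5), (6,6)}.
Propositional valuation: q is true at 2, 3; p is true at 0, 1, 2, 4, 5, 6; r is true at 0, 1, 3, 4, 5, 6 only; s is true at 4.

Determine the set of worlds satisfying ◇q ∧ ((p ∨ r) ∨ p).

Let φ = ◇q ∧ ((p ∨ r) ∨ p). Evaluate φ at each world:
  0 (successors {4, 6}): φ is false.
  1 (successors {4, 5}): φ is false.
  2 (successors {3, 5}): φ is true.
  3 (successors {2, 4, 6}): φ is true.
  4 (successors {0, 1, 3, 5}): φ is true.
  5 (successors {1, 2, 4, 6}): φ is true.
  6 (successors {0, 3, 5, 6}): φ is true.
For instance, at 2:
  At 2: ◇q is true, (p ∨ r) ∨ p is true, so ◇q ∧ ((p ∨ r) ∨ p) is true.
    At 2: ◇q requires q at some successor in {3, 5}.
      q holds at 3, so ◇q is true at 2.
Satisfying worlds: {2, 3, 4, 5, 6}

2, 3, 4, 5, 6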